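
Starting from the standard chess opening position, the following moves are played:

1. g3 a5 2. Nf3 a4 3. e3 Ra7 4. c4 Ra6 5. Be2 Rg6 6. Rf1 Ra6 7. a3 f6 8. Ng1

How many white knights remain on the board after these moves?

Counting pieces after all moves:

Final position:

  a b c d e f g h
  ─────────────────
8│· ♞ ♝ ♛ ♚ ♝ ♞ ♜│8
7│· ♟ ♟ ♟ ♟ · ♟ ♟│7
6│♜ · · · · ♟ · ·│6
5│· · · · · · · ·│5
4│♟ · ♙ · · · · ·│4
3│♙ · · · ♙ · ♙ ·│3
2│· ♙ · ♙ ♗ ♙ · ♙│2
1│♖ ♘ ♗ ♕ ♔ ♖ ♘ ·│1
  ─────────────────
  a b c d e f g h


2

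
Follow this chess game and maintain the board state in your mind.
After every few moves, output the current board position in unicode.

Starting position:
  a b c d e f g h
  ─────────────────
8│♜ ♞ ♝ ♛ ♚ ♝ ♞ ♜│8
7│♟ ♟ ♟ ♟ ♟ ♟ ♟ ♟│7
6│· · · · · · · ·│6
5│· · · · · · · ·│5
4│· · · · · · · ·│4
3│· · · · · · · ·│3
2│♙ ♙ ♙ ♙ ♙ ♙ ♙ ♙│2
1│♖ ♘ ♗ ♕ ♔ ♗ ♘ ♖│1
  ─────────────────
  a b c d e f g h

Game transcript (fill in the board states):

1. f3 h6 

  a b c d e f g h
  ─────────────────
8│♜ ♞ ♝ ♛ ♚ ♝ ♞ ♜│8
7│♟ ♟ ♟ ♟ ♟ ♟ ♟ ·│7
6│· · · · · · · ♟│6
5│· · · · · · · ·│5
4│· · · · · · · ·│4
3│· · · · · ♙ · ·│3
2│♙ ♙ ♙ ♙ ♙ · ♙ ♙│2
1│♖ ♘ ♗ ♕ ♔ ♗ ♘ ♖│1
  ─────────────────
  a b c d e f g h

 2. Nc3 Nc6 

  a b c d e f g h
  ─────────────────
8│♜ · ♝ ♛ ♚ ♝ ♞ ♜│8
7│♟ ♟ ♟ ♟ ♟ ♟ ♟ ·│7
6│· · ♞ · · · · ♟│6
5│· · · · · · · ·│5
4│· · · · · · · ·│4
3│· · ♘ · · ♙ · ·│3
2│♙ ♙ ♙ ♙ ♙ · ♙ ♙│2
1│♖ · ♗ ♕ ♔ ♗ ♘ ♖│1
  ─────────────────
  a b c d e f g h

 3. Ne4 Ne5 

  a b c d e f g h
  ─────────────────
8│♜ · ♝ ♛ ♚ ♝ ♞ ♜│8
7│♟ ♟ ♟ ♟ ♟ ♟ ♟ ·│7
6│· · · · · · · ♟│6
5│· · · · ♞ · · ·│5
4│· · · · ♘ · · ·│4
3│· · · · · ♙ · ·│3
2│♙ ♙ ♙ ♙ ♙ · ♙ ♙│2
1│♖ · ♗ ♕ ♔ ♗ ♘ ♖│1
  ─────────────────
  a b c d e f g h

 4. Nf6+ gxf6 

  a b c d e f g h
  ─────────────────
8│♜ · ♝ ♛ ♚ ♝ ♞ ♜│8
7│♟ ♟ ♟ ♟ ♟ ♟ · ·│7
6│· · · · · ♟ · ♟│6
5│· · · · ♞ · · ·│5
4│· · · · · · · ·│4
3│· · · · · ♙ · ·│3
2│♙ ♙ ♙ ♙ ♙ · ♙ ♙│2
1│♖ · ♗ ♕ ♔ ♗ ♘ ♖│1
  ─────────────────
  a b c d e f g h

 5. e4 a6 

  a b c d e f g h
  ─────────────────
8│♜ · ♝ ♛ ♚ ♝ ♞ ♜│8
7│· ♟ ♟ ♟ ♟ ♟ · ·│7
6│♟ · · · · ♟ · ♟│6
5│· · · · ♞ · · ·│5
4│· · · · ♙ · · ·│4
3│· · · · · ♙ · ·│3
2│♙ ♙ ♙ ♙ · · ♙ ♙│2
1│♖ · ♗ ♕ ♔ ♗ ♘ ♖│1
  ─────────────────
  a b c d e f g h



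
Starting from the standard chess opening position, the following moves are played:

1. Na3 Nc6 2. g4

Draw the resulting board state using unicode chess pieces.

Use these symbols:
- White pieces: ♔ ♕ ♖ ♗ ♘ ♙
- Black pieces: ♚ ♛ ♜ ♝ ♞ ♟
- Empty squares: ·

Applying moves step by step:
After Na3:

♜ ♞ ♝ ♛ ♚ ♝ ♞ ♜
♟ ♟ ♟ ♟ ♟ ♟ ♟ ♟
· · · · · · · ·
· · · · · · · ·
· · · · · · · ·
♘ · · · · · · ·
♙ ♙ ♙ ♙ ♙ ♙ ♙ ♙
♖ · ♗ ♕ ♔ ♗ ♘ ♖


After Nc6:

♜ · ♝ ♛ ♚ ♝ ♞ ♜
♟ ♟ ♟ ♟ ♟ ♟ ♟ ♟
· · ♞ · · · · ·
· · · · · · · ·
· · · · · · · ·
♘ · · · · · · ·
♙ ♙ ♙ ♙ ♙ ♙ ♙ ♙
♖ · ♗ ♕ ♔ ♗ ♘ ♖


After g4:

♜ · ♝ ♛ ♚ ♝ ♞ ♜
♟ ♟ ♟ ♟ ♟ ♟ ♟ ♟
· · ♞ · · · · ·
· · · · · · · ·
· · · · · · ♙ ·
♘ · · · · · · ·
♙ ♙ ♙ ♙ ♙ ♙ · ♙
♖ · ♗ ♕ ♔ ♗ ♘ ♖



  a b c d e f g h
  ─────────────────
8│♜ · ♝ ♛ ♚ ♝ ♞ ♜│8
7│♟ ♟ ♟ ♟ ♟ ♟ ♟ ♟│7
6│· · ♞ · · · · ·│6
5│· · · · · · · ·│5
4│· · · · · · ♙ ·│4
3│♘ · · · · · · ·│3
2│♙ ♙ ♙ ♙ ♙ ♙ · ♙│2
1│♖ · ♗ ♕ ♔ ♗ ♘ ♖│1
  ─────────────────
  a b c d e f g h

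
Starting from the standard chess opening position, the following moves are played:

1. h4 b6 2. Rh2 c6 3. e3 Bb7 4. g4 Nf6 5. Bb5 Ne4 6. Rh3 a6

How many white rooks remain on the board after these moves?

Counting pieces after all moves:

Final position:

  a b c d e f g h
  ─────────────────
8│♜ ♞ · ♛ ♚ ♝ · ♜│8
7│· ♝ · ♟ ♟ ♟ ♟ ♟│7
6│♟ ♟ ♟ · · · · ·│6
5│· ♗ · · · · · ·│5
4│· · · · ♞ · ♙ ♙│4
3│· · · · ♙ · · ♖│3
2│♙ ♙ ♙ ♙ · ♙ · ·│2
1│♖ ♘ ♗ ♕ ♔ · ♘ ·│1
  ─────────────────
  a b c d e f g h


2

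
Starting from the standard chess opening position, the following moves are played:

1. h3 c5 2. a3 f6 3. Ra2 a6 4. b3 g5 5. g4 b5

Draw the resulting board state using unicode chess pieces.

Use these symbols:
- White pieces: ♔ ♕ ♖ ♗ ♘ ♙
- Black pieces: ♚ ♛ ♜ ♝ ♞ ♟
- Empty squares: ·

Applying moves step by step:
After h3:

♜ ♞ ♝ ♛ ♚ ♝ ♞ ♜
♟ ♟ ♟ ♟ ♟ ♟ ♟ ♟
· · · · · · · ·
· · · · · · · ·
· · · · · · · ·
· · · · · · · ♙
♙ ♙ ♙ ♙ ♙ ♙ ♙ ·
♖ ♘ ♗ ♕ ♔ ♗ ♘ ♖


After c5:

♜ ♞ ♝ ♛ ♚ ♝ ♞ ♜
♟ ♟ · ♟ ♟ ♟ ♟ ♟
· · · · · · · ·
· · ♟ · · · · ·
· · · · · · · ·
· · · · · · · ♙
♙ ♙ ♙ ♙ ♙ ♙ ♙ ·
♖ ♘ ♗ ♕ ♔ ♗ ♘ ♖


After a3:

♜ ♞ ♝ ♛ ♚ ♝ ♞ ♜
♟ ♟ · ♟ ♟ ♟ ♟ ♟
· · · · · · · ·
· · ♟ · · · · ·
· · · · · · · ·
♙ · · · · · · ♙
· ♙ ♙ ♙ ♙ ♙ ♙ ·
♖ ♘ ♗ ♕ ♔ ♗ ♘ ♖


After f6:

♜ ♞ ♝ ♛ ♚ ♝ ♞ ♜
♟ ♟ · ♟ ♟ · ♟ ♟
· · · · · ♟ · ·
· · ♟ · · · · ·
· · · · · · · ·
♙ · · · · · · ♙
· ♙ ♙ ♙ ♙ ♙ ♙ ·
♖ ♘ ♗ ♕ ♔ ♗ ♘ ♖


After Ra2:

♜ ♞ ♝ ♛ ♚ ♝ ♞ ♜
♟ ♟ · ♟ ♟ · ♟ ♟
· · · · · ♟ · ·
· · ♟ · · · · ·
· · · · · · · ·
♙ · · · · · · ♙
♖ ♙ ♙ ♙ ♙ ♙ ♙ ·
· ♘ ♗ ♕ ♔ ♗ ♘ ♖


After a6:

♜ ♞ ♝ ♛ ♚ ♝ ♞ ♜
· ♟ · ♟ ♟ · ♟ ♟
♟ · · · · ♟ · ·
· · ♟ · · · · ·
· · · · · · · ·
♙ · · · · · · ♙
♖ ♙ ♙ ♙ ♙ ♙ ♙ ·
· ♘ ♗ ♕ ♔ ♗ ♘ ♖


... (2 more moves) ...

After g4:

♜ ♞ ♝ ♛ ♚ ♝ ♞ ♜
· ♟ · ♟ ♟ · · ♟
♟ · · · · ♟ · ·
· · ♟ · · · ♟ ·
· · · · · · ♙ ·
♙ ♙ · · · · · ♙
♖ · ♙ ♙ ♙ ♙ · ·
· ♘ ♗ ♕ ♔ ♗ ♘ ♖


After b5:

♜ ♞ ♝ ♛ ♚ ♝ ♞ ♜
· · · ♟ ♟ · · ♟
♟ · · · · ♟ · ·
· ♟ ♟ · · · ♟ ·
· · · · · · ♙ ·
♙ ♙ · · · · · ♙
♖ · ♙ ♙ ♙ ♙ · ·
· ♘ ♗ ♕ ♔ ♗ ♘ ♖



  a b c d e f g h
  ─────────────────
8│♜ ♞ ♝ ♛ ♚ ♝ ♞ ♜│8
7│· · · ♟ ♟ · · ♟│7
6│♟ · · · · ♟ · ·│6
5│· ♟ ♟ · · · ♟ ·│5
4│· · · · · · ♙ ·│4
3│♙ ♙ · · · · · ♙│3
2│♖ · ♙ ♙ ♙ ♙ · ·│2
1│· ♘ ♗ ♕ ♔ ♗ ♘ ♖│1
  ─────────────────
  a b c d e f g h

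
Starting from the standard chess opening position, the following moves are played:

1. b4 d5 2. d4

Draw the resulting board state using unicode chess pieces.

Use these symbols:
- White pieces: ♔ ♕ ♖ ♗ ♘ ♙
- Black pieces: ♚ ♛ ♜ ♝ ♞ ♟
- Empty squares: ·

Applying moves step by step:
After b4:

♜ ♞ ♝ ♛ ♚ ♝ ♞ ♜
♟ ♟ ♟ ♟ ♟ ♟ ♟ ♟
· · · · · · · ·
· · · · · · · ·
· ♙ · · · · · ·
· · · · · · · ·
♙ · ♙ ♙ ♙ ♙ ♙ ♙
♖ ♘ ♗ ♕ ♔ ♗ ♘ ♖


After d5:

♜ ♞ ♝ ♛ ♚ ♝ ♞ ♜
♟ ♟ ♟ · ♟ ♟ ♟ ♟
· · · · · · · ·
· · · ♟ · · · ·
· ♙ · · · · · ·
· · · · · · · ·
♙ · ♙ ♙ ♙ ♙ ♙ ♙
♖ ♘ ♗ ♕ ♔ ♗ ♘ ♖


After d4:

♜ ♞ ♝ ♛ ♚ ♝ ♞ ♜
♟ ♟ ♟ · ♟ ♟ ♟ ♟
· · · · · · · ·
· · · ♟ · · · ·
· ♙ · ♙ · · · ·
· · · · · · · ·
♙ · ♙ · ♙ ♙ ♙ ♙
♖ ♘ ♗ ♕ ♔ ♗ ♘ ♖



  a b c d e f g h
  ─────────────────
8│♜ ♞ ♝ ♛ ♚ ♝ ♞ ♜│8
7│♟ ♟ ♟ · ♟ ♟ ♟ ♟│7
6│· · · · · · · ·│6
5│· · · ♟ · · · ·│5
4│· ♙ · ♙ · · · ·│4
3│· · · · · · · ·│3
2│♙ · ♙ · ♙ ♙ ♙ ♙│2
1│♖ ♘ ♗ ♕ ♔ ♗ ♘ ♖│1
  ─────────────────
  a b c d e f g h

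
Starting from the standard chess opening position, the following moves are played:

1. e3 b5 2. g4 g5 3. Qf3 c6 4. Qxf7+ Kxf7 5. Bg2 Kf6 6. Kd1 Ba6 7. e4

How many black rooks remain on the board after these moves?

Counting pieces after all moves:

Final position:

  a b c d e f g h
  ─────────────────
8│♜ ♞ · ♛ · ♝ ♞ ♜│8
7│♟ · · ♟ ♟ · · ♟│7
6│♝ · ♟ · · ♚ · ·│6
5│· ♟ · · · · ♟ ·│5
4│· · · · ♙ · ♙ ·│4
3│· · · · · · · ·│3
2│♙ ♙ ♙ ♙ · ♙ ♗ ♙│2
1│♖ ♘ ♗ ♔ · · ♘ ♖│1
  ─────────────────
  a b c d e f g h


2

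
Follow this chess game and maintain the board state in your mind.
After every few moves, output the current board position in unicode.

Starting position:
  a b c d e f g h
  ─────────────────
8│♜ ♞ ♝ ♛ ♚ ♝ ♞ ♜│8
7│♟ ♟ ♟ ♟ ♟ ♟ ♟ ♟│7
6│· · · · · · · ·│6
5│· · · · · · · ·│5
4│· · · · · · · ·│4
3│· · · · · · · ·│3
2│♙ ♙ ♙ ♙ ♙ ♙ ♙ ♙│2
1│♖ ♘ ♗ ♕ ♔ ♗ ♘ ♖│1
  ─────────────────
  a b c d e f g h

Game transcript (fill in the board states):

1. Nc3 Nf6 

  a b c d e f g h
  ─────────────────
8│♜ ♞ ♝ ♛ ♚ ♝ · ♜│8
7│♟ ♟ ♟ ♟ ♟ ♟ ♟ ♟│7
6│· · · · · ♞ · ·│6
5│· · · · · · · ·│5
4│· · · · · · · ·│4
3│· · ♘ · · · · ·│3
2│♙ ♙ ♙ ♙ ♙ ♙ ♙ ♙│2
1│♖ · ♗ ♕ ♔ ♗ ♘ ♖│1
  ─────────────────
  a b c d e f g h

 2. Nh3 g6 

  a b c d e f g h
  ─────────────────
8│♜ ♞ ♝ ♛ ♚ ♝ · ♜│8
7│♟ ♟ ♟ ♟ ♟ ♟ · ♟│7
6│· · · · · ♞ ♟ ·│6
5│· · · · · · · ·│5
4│· · · · · · · ·│4
3│· · ♘ · · · · ♘│3
2│♙ ♙ ♙ ♙ ♙ ♙ ♙ ♙│2
1│♖ · ♗ ♕ ♔ ♗ · ♖│1
  ─────────────────
  a b c d e f g h

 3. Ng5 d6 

  a b c d e f g h
  ─────────────────
8│♜ ♞ ♝ ♛ ♚ ♝ · ♜│8
7│♟ ♟ ♟ · ♟ ♟ · ♟│7
6│· · · ♟ · ♞ ♟ ·│6
5│· · · · · · ♘ ·│5
4│· · · · · · · ·│4
3│· · ♘ · · · · ·│3
2│♙ ♙ ♙ ♙ ♙ ♙ ♙ ♙│2
1│♖ · ♗ ♕ ♔ ♗ · ♖│1
  ─────────────────
  a b c d e f g h

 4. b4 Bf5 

  a b c d e f g h
  ─────────────────
8│♜ ♞ · ♛ ♚ ♝ · ♜│8
7│♟ ♟ ♟ · ♟ ♟ · ♟│7
6│· · · ♟ · ♞ ♟ ·│6
5│· · · · · ♝ ♘ ·│5
4│· ♙ · · · · · ·│4
3│· · ♘ · · · · ·│3
2│♙ · ♙ ♙ ♙ ♙ ♙ ♙│2
1│♖ · ♗ ♕ ♔ ♗ · ♖│1
  ─────────────────
  a b c d e f g h

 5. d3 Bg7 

  a b c d e f g h
  ─────────────────
8│♜ ♞ · ♛ ♚ · · ♜│8
7│♟ ♟ ♟ · ♟ ♟ ♝ ♟│7
6│· · · ♟ · ♞ ♟ ·│6
5│· · · · · ♝ ♘ ·│5
4│· ♙ · · · · · ·│4
3│· · ♘ ♙ · · · ·│3
2│♙ · ♙ · ♙ ♙ ♙ ♙│2
1│♖ · ♗ ♕ ♔ ♗ · ♖│1
  ─────────────────
  a b c d e f g h



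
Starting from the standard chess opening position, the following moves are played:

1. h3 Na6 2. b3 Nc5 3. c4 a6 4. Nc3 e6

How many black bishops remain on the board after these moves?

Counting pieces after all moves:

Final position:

  a b c d e f g h
  ─────────────────
8│♜ · ♝ ♛ ♚ ♝ ♞ ♜│8
7│· ♟ ♟ ♟ · ♟ ♟ ♟│7
6│♟ · · · ♟ · · ·│6
5│· · ♞ · · · · ·│5
4│· · ♙ · · · · ·│4
3│· ♙ ♘ · · · · ♙│3
2│♙ · · ♙ ♙ ♙ ♙ ·│2
1│♖ · ♗ ♕ ♔ ♗ ♘ ♖│1
  ─────────────────
  a b c d e f g h


2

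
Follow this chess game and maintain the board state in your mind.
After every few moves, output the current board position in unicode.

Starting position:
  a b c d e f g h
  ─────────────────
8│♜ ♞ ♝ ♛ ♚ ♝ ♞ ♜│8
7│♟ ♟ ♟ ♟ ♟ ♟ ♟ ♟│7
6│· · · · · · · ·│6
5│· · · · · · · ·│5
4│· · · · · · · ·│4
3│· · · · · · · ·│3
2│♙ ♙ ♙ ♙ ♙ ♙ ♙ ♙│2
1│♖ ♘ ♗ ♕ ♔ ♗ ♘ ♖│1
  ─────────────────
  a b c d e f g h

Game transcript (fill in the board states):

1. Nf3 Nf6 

  a b c d e f g h
  ─────────────────
8│♜ ♞ ♝ ♛ ♚ ♝ · ♜│8
7│♟ ♟ ♟ ♟ ♟ ♟ ♟ ♟│7
6│· · · · · ♞ · ·│6
5│· · · · · · · ·│5
4│· · · · · · · ·│4
3│· · · · · ♘ · ·│3
2│♙ ♙ ♙ ♙ ♙ ♙ ♙ ♙│2
1│♖ ♘ ♗ ♕ ♔ ♗ · ♖│1
  ─────────────────
  a b c d e f g h

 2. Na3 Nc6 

  a b c d e f g h
  ─────────────────
8│♜ · ♝ ♛ ♚ ♝ · ♜│8
7│♟ ♟ ♟ ♟ ♟ ♟ ♟ ♟│7
6│· · ♞ · · ♞ · ·│6
5│· · · · · · · ·│5
4│· · · · · · · ·│4
3│♘ · · · · ♘ · ·│3
2│♙ ♙ ♙ ♙ ♙ ♙ ♙ ♙│2
1│♖ · ♗ ♕ ♔ ♗ · ♖│1
  ─────────────────
  a b c d e f g h

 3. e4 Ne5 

  a b c d e f g h
  ─────────────────
8│♜ · ♝ ♛ ♚ ♝ · ♜│8
7│♟ ♟ ♟ ♟ ♟ ♟ ♟ ♟│7
6│· · · · · ♞ · ·│6
5│· · · · ♞ · · ·│5
4│· · · · ♙ · · ·│4
3│♘ · · · · ♘ · ·│3
2│♙ ♙ ♙ ♙ · ♙ ♙ ♙│2
1│♖ · ♗ ♕ ♔ ♗ · ♖│1
  ─────────────────
  a b c d e f g h

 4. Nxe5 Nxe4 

  a b c d e f g h
  ─────────────────
8│♜ · ♝ ♛ ♚ ♝ · ♜│8
7│♟ ♟ ♟ ♟ ♟ ♟ ♟ ♟│7
6│· · · · · · · ·│6
5│· · · · ♘ · · ·│5
4│· · · · ♞ · · ·│4
3│♘ · · · · · · ·│3
2│♙ ♙ ♙ ♙ · ♙ ♙ ♙│2
1│♖ · ♗ ♕ ♔ ♗ · ♖│1
  ─────────────────
  a b c d e f g h

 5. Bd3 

  a b c d e f g h
  ─────────────────
8│♜ · ♝ ♛ ♚ ♝ · ♜│8
7│♟ ♟ ♟ ♟ ♟ ♟ ♟ ♟│7
6│· · · · · · · ·│6
5│· · · · ♘ · · ·│5
4│· · · · ♞ · · ·│4
3│♘ · · ♗ · · · ·│3
2│♙ ♙ ♙ ♙ · ♙ ♙ ♙│2
1│♖ · ♗ ♕ ♔ · · ♖│1
  ─────────────────
  a b c d e f g h


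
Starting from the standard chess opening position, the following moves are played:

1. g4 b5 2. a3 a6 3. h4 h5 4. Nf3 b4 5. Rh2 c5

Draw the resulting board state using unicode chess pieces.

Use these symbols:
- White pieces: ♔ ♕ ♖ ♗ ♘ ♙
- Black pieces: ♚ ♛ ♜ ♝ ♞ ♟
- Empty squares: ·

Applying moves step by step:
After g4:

♜ ♞ ♝ ♛ ♚ ♝ ♞ ♜
♟ ♟ ♟ ♟ ♟ ♟ ♟ ♟
· · · · · · · ·
· · · · · · · ·
· · · · · · ♙ ·
· · · · · · · ·
♙ ♙ ♙ ♙ ♙ ♙ · ♙
♖ ♘ ♗ ♕ ♔ ♗ ♘ ♖


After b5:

♜ ♞ ♝ ♛ ♚ ♝ ♞ ♜
♟ · ♟ ♟ ♟ ♟ ♟ ♟
· · · · · · · ·
· ♟ · · · · · ·
· · · · · · ♙ ·
· · · · · · · ·
♙ ♙ ♙ ♙ ♙ ♙ · ♙
♖ ♘ ♗ ♕ ♔ ♗ ♘ ♖


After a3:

♜ ♞ ♝ ♛ ♚ ♝ ♞ ♜
♟ · ♟ ♟ ♟ ♟ ♟ ♟
· · · · · · · ·
· ♟ · · · · · ·
· · · · · · ♙ ·
♙ · · · · · · ·
· ♙ ♙ ♙ ♙ ♙ · ♙
♖ ♘ ♗ ♕ ♔ ♗ ♘ ♖


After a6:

♜ ♞ ♝ ♛ ♚ ♝ ♞ ♜
· · ♟ ♟ ♟ ♟ ♟ ♟
♟ · · · · · · ·
· ♟ · · · · · ·
· · · · · · ♙ ·
♙ · · · · · · ·
· ♙ ♙ ♙ ♙ ♙ · ♙
♖ ♘ ♗ ♕ ♔ ♗ ♘ ♖


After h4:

♜ ♞ ♝ ♛ ♚ ♝ ♞ ♜
· · ♟ ♟ ♟ ♟ ♟ ♟
♟ · · · · · · ·
· ♟ · · · · · ·
· · · · · · ♙ ♙
♙ · · · · · · ·
· ♙ ♙ ♙ ♙ ♙ · ·
♖ ♘ ♗ ♕ ♔ ♗ ♘ ♖


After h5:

♜ ♞ ♝ ♛ ♚ ♝ ♞ ♜
· · ♟ ♟ ♟ ♟ ♟ ·
♟ · · · · · · ·
· ♟ · · · · · ♟
· · · · · · ♙ ♙
♙ · · · · · · ·
· ♙ ♙ ♙ ♙ ♙ · ·
♖ ♘ ♗ ♕ ♔ ♗ ♘ ♖


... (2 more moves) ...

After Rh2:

♜ ♞ ♝ ♛ ♚ ♝ ♞ ♜
· · ♟ ♟ ♟ ♟ ♟ ·
♟ · · · · · · ·
· · · · · · · ♟
· ♟ · · · · ♙ ♙
♙ · · · · ♘ · ·
· ♙ ♙ ♙ ♙ ♙ · ♖
♖ ♘ ♗ ♕ ♔ ♗ · ·


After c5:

♜ ♞ ♝ ♛ ♚ ♝ ♞ ♜
· · · ♟ ♟ ♟ ♟ ·
♟ · · · · · · ·
· · ♟ · · · · ♟
· ♟ · · · · ♙ ♙
♙ · · · · ♘ · ·
· ♙ ♙ ♙ ♙ ♙ · ♖
♖ ♘ ♗ ♕ ♔ ♗ · ·



  a b c d e f g h
  ─────────────────
8│♜ ♞ ♝ ♛ ♚ ♝ ♞ ♜│8
7│· · · ♟ ♟ ♟ ♟ ·│7
6│♟ · · · · · · ·│6
5│· · ♟ · · · · ♟│5
4│· ♟ · · · · ♙ ♙│4
3│♙ · · · · ♘ · ·│3
2│· ♙ ♙ ♙ ♙ ♙ · ♖│2
1│♖ ♘ ♗ ♕ ♔ ♗ · ·│1
  ─────────────────
  a b c d e f g h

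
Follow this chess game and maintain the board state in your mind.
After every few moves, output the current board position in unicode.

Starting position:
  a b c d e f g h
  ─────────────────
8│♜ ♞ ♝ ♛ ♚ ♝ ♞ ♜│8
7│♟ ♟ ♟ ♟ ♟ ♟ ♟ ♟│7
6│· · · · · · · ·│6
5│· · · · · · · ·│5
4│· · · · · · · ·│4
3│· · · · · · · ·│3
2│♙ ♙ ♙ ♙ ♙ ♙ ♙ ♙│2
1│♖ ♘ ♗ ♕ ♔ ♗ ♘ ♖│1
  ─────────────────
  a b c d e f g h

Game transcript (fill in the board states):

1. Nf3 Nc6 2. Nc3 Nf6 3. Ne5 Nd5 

  a b c d e f g h
  ─────────────────
8│♜ · ♝ ♛ ♚ ♝ · ♜│8
7│♟ ♟ ♟ ♟ ♟ ♟ ♟ ♟│7
6│· · ♞ · · · · ·│6
5│· · · ♞ ♘ · · ·│5
4│· · · · · · · ·│4
3│· · ♘ · · · · ·│3
2│♙ ♙ ♙ ♙ ♙ ♙ ♙ ♙│2
1│♖ · ♗ ♕ ♔ ♗ · ♖│1
  ─────────────────
  a b c d e f g h

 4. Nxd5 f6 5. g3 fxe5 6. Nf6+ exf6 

  a b c d e f g h
  ─────────────────
8│♜ · ♝ ♛ ♚ ♝ · ♜│8
7│♟ ♟ ♟ ♟ · · ♟ ♟│7
6│· · ♞ · · ♟ · ·│6
5│· · · · ♟ · · ·│5
4│· · · · · · · ·│4
3│· · · · · · ♙ ·│3
2│♙ ♙ ♙ ♙ ♙ ♙ · ♙│2
1│♖ · ♗ ♕ ♔ ♗ · ♖│1
  ─────────────────
  a b c d e f g h

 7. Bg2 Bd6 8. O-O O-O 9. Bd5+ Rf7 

  a b c d e f g h
  ─────────────────
8│♜ · ♝ ♛ · · ♚ ·│8
7│♟ ♟ ♟ ♟ · ♜ ♟ ♟│7
6│· · ♞ ♝ · ♟ · ·│6
5│· · · ♗ ♟ · · ·│5
4│· · · · · · · ·│4
3│· · · · · · ♙ ·│3
2│♙ ♙ ♙ ♙ ♙ ♙ · ♙│2
1│♖ · ♗ ♕ · ♖ ♔ ·│1
  ─────────────────
  a b c d e f g h

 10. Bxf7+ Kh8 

  a b c d e f g h
  ─────────────────
8│♜ · ♝ ♛ · · · ♚│8
7│♟ ♟ ♟ ♟ · ♗ ♟ ♟│7
6│· · ♞ ♝ · ♟ · ·│6
5│· · · · ♟ · · ·│5
4│· · · · · · · ·│4
3│· · · · · · ♙ ·│3
2│♙ ♙ ♙ ♙ ♙ ♙ · ♙│2
1│♖ · ♗ ♕ · ♖ ♔ ·│1
  ─────────────────
  a b c d e f g h


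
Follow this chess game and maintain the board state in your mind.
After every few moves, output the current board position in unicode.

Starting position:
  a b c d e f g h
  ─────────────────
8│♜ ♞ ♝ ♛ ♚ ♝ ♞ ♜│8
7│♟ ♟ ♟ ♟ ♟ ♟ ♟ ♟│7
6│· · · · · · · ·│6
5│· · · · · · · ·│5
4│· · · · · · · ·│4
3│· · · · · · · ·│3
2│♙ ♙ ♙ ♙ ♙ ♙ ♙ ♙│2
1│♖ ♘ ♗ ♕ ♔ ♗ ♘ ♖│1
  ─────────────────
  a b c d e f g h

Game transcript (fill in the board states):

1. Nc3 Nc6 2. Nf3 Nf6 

  a b c d e f g h
  ─────────────────
8│♜ · ♝ ♛ ♚ ♝ · ♜│8
7│♟ ♟ ♟ ♟ ♟ ♟ ♟ ♟│7
6│· · ♞ · · ♞ · ·│6
5│· · · · · · · ·│5
4│· · · · · · · ·│4
3│· · ♘ · · ♘ · ·│3
2│♙ ♙ ♙ ♙ ♙ ♙ ♙ ♙│2
1│♖ · ♗ ♕ ♔ ♗ · ♖│1
  ─────────────────
  a b c d e f g h

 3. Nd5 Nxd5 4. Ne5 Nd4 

  a b c d e f g h
  ─────────────────
8│♜ · ♝ ♛ ♚ ♝ · ♜│8
7│♟ ♟ ♟ ♟ ♟ ♟ ♟ ♟│7
6│· · · · · · · ·│6
5│· · · ♞ ♘ · · ·│5
4│· · · ♞ · · · ·│4
3│· · · · · · · ·│3
2│♙ ♙ ♙ ♙ ♙ ♙ ♙ ♙│2
1│♖ · ♗ ♕ ♔ ♗ · ♖│1
  ─────────────────
  a b c d e f g h

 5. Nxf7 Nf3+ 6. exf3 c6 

  a b c d e f g h
  ─────────────────
8│♜ · ♝ ♛ ♚ ♝ · ♜│8
7│♟ ♟ · ♟ ♟ ♘ ♟ ♟│7
6│· · ♟ · · · · ·│6
5│· · · ♞ · · · ·│5
4│· · · · · · · ·│4
3│· · · · · ♙ · ·│3
2│♙ ♙ ♙ ♙ · ♙ ♙ ♙│2
1│♖ · ♗ ♕ ♔ ♗ · ♖│1
  ─────────────────
  a b c d e f g h

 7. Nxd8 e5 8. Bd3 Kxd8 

  a b c d e f g h
  ─────────────────
8│♜ · ♝ ♚ · ♝ · ♜│8
7│♟ ♟ · ♟ · · ♟ ♟│7
6│· · ♟ · · · · ·│6
5│· · · ♞ ♟ · · ·│5
4│· · · · · · · ·│4
3│· · · ♗ · ♙ · ·│3
2│♙ ♙ ♙ ♙ · ♙ ♙ ♙│2
1│♖ · ♗ ♕ ♔ · · ♖│1
  ─────────────────
  a b c d e f g h

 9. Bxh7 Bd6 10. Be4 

  a b c d e f g h
  ─────────────────
8│♜ · ♝ ♚ · · · ♜│8
7│♟ ♟ · ♟ · · ♟ ·│7
6│· · ♟ ♝ · · · ·│6
5│· · · ♞ ♟ · · ·│5
4│· · · · ♗ · · ·│4
3│· · · · · ♙ · ·│3
2│♙ ♙ ♙ ♙ · ♙ ♙ ♙│2
1│♖ · ♗ ♕ ♔ · · ♖│1
  ─────────────────
  a b c d e f g h


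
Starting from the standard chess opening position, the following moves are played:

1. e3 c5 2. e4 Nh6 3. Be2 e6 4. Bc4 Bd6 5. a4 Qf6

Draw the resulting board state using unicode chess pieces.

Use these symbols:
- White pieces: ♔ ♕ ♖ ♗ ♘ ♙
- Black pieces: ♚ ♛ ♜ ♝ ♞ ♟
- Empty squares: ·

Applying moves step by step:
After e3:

♜ ♞ ♝ ♛ ♚ ♝ ♞ ♜
♟ ♟ ♟ ♟ ♟ ♟ ♟ ♟
· · · · · · · ·
· · · · · · · ·
· · · · · · · ·
· · · · ♙ · · ·
♙ ♙ ♙ ♙ · ♙ ♙ ♙
♖ ♘ ♗ ♕ ♔ ♗ ♘ ♖


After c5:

♜ ♞ ♝ ♛ ♚ ♝ ♞ ♜
♟ ♟ · ♟ ♟ ♟ ♟ ♟
· · · · · · · ·
· · ♟ · · · · ·
· · · · · · · ·
· · · · ♙ · · ·
♙ ♙ ♙ ♙ · ♙ ♙ ♙
♖ ♘ ♗ ♕ ♔ ♗ ♘ ♖


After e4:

♜ ♞ ♝ ♛ ♚ ♝ ♞ ♜
♟ ♟ · ♟ ♟ ♟ ♟ ♟
· · · · · · · ·
· · ♟ · · · · ·
· · · · ♙ · · ·
· · · · · · · ·
♙ ♙ ♙ ♙ · ♙ ♙ ♙
♖ ♘ ♗ ♕ ♔ ♗ ♘ ♖


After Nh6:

♜ ♞ ♝ ♛ ♚ ♝ · ♜
♟ ♟ · ♟ ♟ ♟ ♟ ♟
· · · · · · · ♞
· · ♟ · · · · ·
· · · · ♙ · · ·
· · · · · · · ·
♙ ♙ ♙ ♙ · ♙ ♙ ♙
♖ ♘ ♗ ♕ ♔ ♗ ♘ ♖


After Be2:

♜ ♞ ♝ ♛ ♚ ♝ · ♜
♟ ♟ · ♟ ♟ ♟ ♟ ♟
· · · · · · · ♞
· · ♟ · · · · ·
· · · · ♙ · · ·
· · · · · · · ·
♙ ♙ ♙ ♙ ♗ ♙ ♙ ♙
♖ ♘ ♗ ♕ ♔ · ♘ ♖


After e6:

♜ ♞ ♝ ♛ ♚ ♝ · ♜
♟ ♟ · ♟ · ♟ ♟ ♟
· · · · ♟ · · ♞
· · ♟ · · · · ·
· · · · ♙ · · ·
· · · · · · · ·
♙ ♙ ♙ ♙ ♗ ♙ ♙ ♙
♖ ♘ ♗ ♕ ♔ · ♘ ♖


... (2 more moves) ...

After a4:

♜ ♞ ♝ ♛ ♚ · · ♜
♟ ♟ · ♟ · ♟ ♟ ♟
· · · ♝ ♟ · · ♞
· · ♟ · · · · ·
♙ · ♗ · ♙ · · ·
· · · · · · · ·
· ♙ ♙ ♙ · ♙ ♙ ♙
♖ ♘ ♗ ♕ ♔ · ♘ ♖


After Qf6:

♜ ♞ ♝ · ♚ · · ♜
♟ ♟ · ♟ · ♟ ♟ ♟
· · · ♝ ♟ ♛ · ♞
· · ♟ · · · · ·
♙ · ♗ · ♙ · · ·
· · · · · · · ·
· ♙ ♙ ♙ · ♙ ♙ ♙
♖ ♘ ♗ ♕ ♔ · ♘ ♖



  a b c d e f g h
  ─────────────────
8│♜ ♞ ♝ · ♚ · · ♜│8
7│♟ ♟ · ♟ · ♟ ♟ ♟│7
6│· · · ♝ ♟ ♛ · ♞│6
5│· · ♟ · · · · ·│5
4│♙ · ♗ · ♙ · · ·│4
3│· · · · · · · ·│3
2│· ♙ ♙ ♙ · ♙ ♙ ♙│2
1│♖ ♘ ♗ ♕ ♔ · ♘ ♖│1
  ─────────────────
  a b c d e f g h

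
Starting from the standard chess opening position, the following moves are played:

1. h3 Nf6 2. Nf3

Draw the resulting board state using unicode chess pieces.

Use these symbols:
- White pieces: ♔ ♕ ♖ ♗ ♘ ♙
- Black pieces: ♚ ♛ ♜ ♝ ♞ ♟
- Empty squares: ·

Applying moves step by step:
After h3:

♜ ♞ ♝ ♛ ♚ ♝ ♞ ♜
♟ ♟ ♟ ♟ ♟ ♟ ♟ ♟
· · · · · · · ·
· · · · · · · ·
· · · · · · · ·
· · · · · · · ♙
♙ ♙ ♙ ♙ ♙ ♙ ♙ ·
♖ ♘ ♗ ♕ ♔ ♗ ♘ ♖


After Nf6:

♜ ♞ ♝ ♛ ♚ ♝ · ♜
♟ ♟ ♟ ♟ ♟ ♟ ♟ ♟
· · · · · ♞ · ·
· · · · · · · ·
· · · · · · · ·
· · · · · · · ♙
♙ ♙ ♙ ♙ ♙ ♙ ♙ ·
♖ ♘ ♗ ♕ ♔ ♗ ♘ ♖


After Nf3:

♜ ♞ ♝ ♛ ♚ ♝ · ♜
♟ ♟ ♟ ♟ ♟ ♟ ♟ ♟
· · · · · ♞ · ·
· · · · · · · ·
· · · · · · · ·
· · · · · ♘ · ♙
♙ ♙ ♙ ♙ ♙ ♙ ♙ ·
♖ ♘ ♗ ♕ ♔ ♗ · ♖



  a b c d e f g h
  ─────────────────
8│♜ ♞ ♝ ♛ ♚ ♝ · ♜│8
7│♟ ♟ ♟ ♟ ♟ ♟ ♟ ♟│7
6│· · · · · ♞ · ·│6
5│· · · · · · · ·│5
4│· · · · · · · ·│4
3│· · · · · ♘ · ♙│3
2│♙ ♙ ♙ ♙ ♙ ♙ ♙ ·│2
1│♖ ♘ ♗ ♕ ♔ ♗ · ♖│1
  ─────────────────
  a b c d e f g h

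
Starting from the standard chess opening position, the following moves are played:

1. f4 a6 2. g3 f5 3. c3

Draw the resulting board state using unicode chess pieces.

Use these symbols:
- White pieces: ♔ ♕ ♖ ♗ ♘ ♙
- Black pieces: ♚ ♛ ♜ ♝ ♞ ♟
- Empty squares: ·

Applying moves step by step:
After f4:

♜ ♞ ♝ ♛ ♚ ♝ ♞ ♜
♟ ♟ ♟ ♟ ♟ ♟ ♟ ♟
· · · · · · · ·
· · · · · · · ·
· · · · · ♙ · ·
· · · · · · · ·
♙ ♙ ♙ ♙ ♙ · ♙ ♙
♖ ♘ ♗ ♕ ♔ ♗ ♘ ♖


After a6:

♜ ♞ ♝ ♛ ♚ ♝ ♞ ♜
· ♟ ♟ ♟ ♟ ♟ ♟ ♟
♟ · · · · · · ·
· · · · · · · ·
· · · · · ♙ · ·
· · · · · · · ·
♙ ♙ ♙ ♙ ♙ · ♙ ♙
♖ ♘ ♗ ♕ ♔ ♗ ♘ ♖


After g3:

♜ ♞ ♝ ♛ ♚ ♝ ♞ ♜
· ♟ ♟ ♟ ♟ ♟ ♟ ♟
♟ · · · · · · ·
· · · · · · · ·
· · · · · ♙ · ·
· · · · · · ♙ ·
♙ ♙ ♙ ♙ ♙ · · ♙
♖ ♘ ♗ ♕ ♔ ♗ ♘ ♖


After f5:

♜ ♞ ♝ ♛ ♚ ♝ ♞ ♜
· ♟ ♟ ♟ ♟ · ♟ ♟
♟ · · · · · · ·
· · · · · ♟ · ·
· · · · · ♙ · ·
· · · · · · ♙ ·
♙ ♙ ♙ ♙ ♙ · · ♙
♖ ♘ ♗ ♕ ♔ ♗ ♘ ♖


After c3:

♜ ♞ ♝ ♛ ♚ ♝ ♞ ♜
· ♟ ♟ ♟ ♟ · ♟ ♟
♟ · · · · · · ·
· · · · · ♟ · ·
· · · · · ♙ · ·
· · ♙ · · · ♙ ·
♙ ♙ · ♙ ♙ · · ♙
♖ ♘ ♗ ♕ ♔ ♗ ♘ ♖



  a b c d e f g h
  ─────────────────
8│♜ ♞ ♝ ♛ ♚ ♝ ♞ ♜│8
7│· ♟ ♟ ♟ ♟ · ♟ ♟│7
6│♟ · · · · · · ·│6
5│· · · · · ♟ · ·│5
4│· · · · · ♙ · ·│4
3│· · ♙ · · · ♙ ·│3
2│♙ ♙ · ♙ ♙ · · ♙│2
1│♖ ♘ ♗ ♕ ♔ ♗ ♘ ♖│1
  ─────────────────
  a b c d e f g h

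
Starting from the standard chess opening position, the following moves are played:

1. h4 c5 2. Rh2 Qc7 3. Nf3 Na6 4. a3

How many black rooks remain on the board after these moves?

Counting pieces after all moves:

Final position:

  a b c d e f g h
  ─────────────────
8│♜ · ♝ · ♚ ♝ ♞ ♜│8
7│♟ ♟ ♛ ♟ ♟ ♟ ♟ ♟│7
6│♞ · · · · · · ·│6
5│· · ♟ · · · · ·│5
4│· · · · · · · ♙│4
3│♙ · · · · ♘ · ·│3
2│· ♙ ♙ ♙ ♙ ♙ ♙ ♖│2
1│♖ ♘ ♗ ♕ ♔ ♗ · ·│1
  ─────────────────
  a b c d e f g h


2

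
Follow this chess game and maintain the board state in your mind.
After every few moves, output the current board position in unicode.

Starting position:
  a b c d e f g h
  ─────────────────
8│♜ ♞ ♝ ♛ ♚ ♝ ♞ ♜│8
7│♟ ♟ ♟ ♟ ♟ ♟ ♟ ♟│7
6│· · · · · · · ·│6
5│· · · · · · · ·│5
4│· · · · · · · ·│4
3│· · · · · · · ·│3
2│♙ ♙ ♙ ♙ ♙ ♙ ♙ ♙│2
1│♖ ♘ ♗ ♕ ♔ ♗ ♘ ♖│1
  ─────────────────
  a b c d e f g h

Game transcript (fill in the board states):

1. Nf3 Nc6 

  a b c d e f g h
  ─────────────────
8│♜ · ♝ ♛ ♚ ♝ ♞ ♜│8
7│♟ ♟ ♟ ♟ ♟ ♟ ♟ ♟│7
6│· · ♞ · · · · ·│6
5│· · · · · · · ·│5
4│· · · · · · · ·│4
3│· · · · · ♘ · ·│3
2│♙ ♙ ♙ ♙ ♙ ♙ ♙ ♙│2
1│♖ ♘ ♗ ♕ ♔ ♗ · ♖│1
  ─────────────────
  a b c d e f g h

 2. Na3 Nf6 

  a b c d e f g h
  ─────────────────
8│♜ · ♝ ♛ ♚ ♝ · ♜│8
7│♟ ♟ ♟ ♟ ♟ ♟ ♟ ♟│7
6│· · ♞ · · ♞ · ·│6
5│· · · · · · · ·│5
4│· · · · · · · ·│4
3│♘ · · · · ♘ · ·│3
2│♙ ♙ ♙ ♙ ♙ ♙ ♙ ♙│2
1│♖ · ♗ ♕ ♔ ♗ · ♖│1
  ─────────────────
  a b c d e f g h

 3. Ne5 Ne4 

  a b c d e f g h
  ─────────────────
8│♜ · ♝ ♛ ♚ ♝ · ♜│8
7│♟ ♟ ♟ ♟ ♟ ♟ ♟ ♟│7
6│· · ♞ · · · · ·│6
5│· · · · ♘ · · ·│5
4│· · · · ♞ · · ·│4
3│♘ · · · · · · ·│3
2│♙ ♙ ♙ ♙ ♙ ♙ ♙ ♙│2
1│♖ · ♗ ♕ ♔ ♗ · ♖│1
  ─────────────────
  a b c d e f g h

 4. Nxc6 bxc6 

  a b c d e f g h
  ─────────────────
8│♜ · ♝ ♛ ♚ ♝ · ♜│8
7│♟ · ♟ ♟ ♟ ♟ ♟ ♟│7
6│· · ♟ · · · · ·│6
5│· · · · · · · ·│5
4│· · · · ♞ · · ·│4
3│♘ · · · · · · ·│3
2│♙ ♙ ♙ ♙ ♙ ♙ ♙ ♙│2
1│♖ · ♗ ♕ ♔ ♗ · ♖│1
  ─────────────────
  a b c d e f g h

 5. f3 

  a b c d e f g h
  ─────────────────
8│♜ · ♝ ♛ ♚ ♝ · ♜│8
7│♟ · ♟ ♟ ♟ ♟ ♟ ♟│7
6│· · ♟ · · · · ·│6
5│· · · · · · · ·│5
4│· · · · ♞ · · ·│4
3│♘ · · · · ♙ · ·│3
2│♙ ♙ ♙ ♙ ♙ · ♙ ♙│2
1│♖ · ♗ ♕ ♔ ♗ · ♖│1
  ─────────────────
  a b c d e f g h


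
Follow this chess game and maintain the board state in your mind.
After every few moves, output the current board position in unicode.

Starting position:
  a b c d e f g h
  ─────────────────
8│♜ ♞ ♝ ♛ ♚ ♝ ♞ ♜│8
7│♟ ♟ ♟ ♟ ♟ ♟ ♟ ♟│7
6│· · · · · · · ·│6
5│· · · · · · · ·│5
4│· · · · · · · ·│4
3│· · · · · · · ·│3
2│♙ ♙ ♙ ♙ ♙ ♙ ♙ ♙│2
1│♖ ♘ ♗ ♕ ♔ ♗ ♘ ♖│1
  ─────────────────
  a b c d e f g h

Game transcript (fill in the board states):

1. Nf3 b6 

  a b c d e f g h
  ─────────────────
8│♜ ♞ ♝ ♛ ♚ ♝ ♞ ♜│8
7│♟ · ♟ ♟ ♟ ♟ ♟ ♟│7
6│· ♟ · · · · · ·│6
5│· · · · · · · ·│5
4│· · · · · · · ·│4
3│· · · · · ♘ · ·│3
2│♙ ♙ ♙ ♙ ♙ ♙ ♙ ♙│2
1│♖ ♘ ♗ ♕ ♔ ♗ · ♖│1
  ─────────────────
  a b c d e f g h

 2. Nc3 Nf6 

  a b c d e f g h
  ─────────────────
8│♜ ♞ ♝ ♛ ♚ ♝ · ♜│8
7│♟ · ♟ ♟ ♟ ♟ ♟ ♟│7
6│· ♟ · · · ♞ · ·│6
5│· · · · · · · ·│5
4│· · · · · · · ·│4
3│· · ♘ · · ♘ · ·│3
2│♙ ♙ ♙ ♙ ♙ ♙ ♙ ♙│2
1│♖ · ♗ ♕ ♔ ♗ · ♖│1
  ─────────────────
  a b c d e f g h

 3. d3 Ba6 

  a b c d e f g h
  ─────────────────
8│♜ ♞ · ♛ ♚ ♝ · ♜│8
7│♟ · ♟ ♟ ♟ ♟ ♟ ♟│7
6│♝ ♟ · · · ♞ · ·│6
5│· · · · · · · ·│5
4│· · · · · · · ·│4
3│· · ♘ ♙ · ♘ · ·│3
2│♙ ♙ ♙ · ♙ ♙ ♙ ♙│2
1│♖ · ♗ ♕ ♔ ♗ · ♖│1
  ─────────────────
  a b c d e f g h

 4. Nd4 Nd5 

  a b c d e f g h
  ─────────────────
8│♜ ♞ · ♛ ♚ ♝ · ♜│8
7│♟ · ♟ ♟ ♟ ♟ ♟ ♟│7
6│♝ ♟ · · · · · ·│6
5│· · · ♞ · · · ·│5
4│· · · ♘ · · · ·│4
3│· · ♘ ♙ · · · ·│3
2│♙ ♙ ♙ · ♙ ♙ ♙ ♙│2
1│♖ · ♗ ♕ ♔ ♗ · ♖│1
  ─────────────────
  a b c d e f g h



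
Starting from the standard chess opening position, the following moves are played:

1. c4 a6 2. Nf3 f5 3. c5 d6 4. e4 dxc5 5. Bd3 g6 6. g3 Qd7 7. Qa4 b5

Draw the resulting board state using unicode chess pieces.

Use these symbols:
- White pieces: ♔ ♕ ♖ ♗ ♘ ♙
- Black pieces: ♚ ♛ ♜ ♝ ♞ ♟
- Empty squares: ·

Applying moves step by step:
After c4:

♜ ♞ ♝ ♛ ♚ ♝ ♞ ♜
♟ ♟ ♟ ♟ ♟ ♟ ♟ ♟
· · · · · · · ·
· · · · · · · ·
· · ♙ · · · · ·
· · · · · · · ·
♙ ♙ · ♙ ♙ ♙ ♙ ♙
♖ ♘ ♗ ♕ ♔ ♗ ♘ ♖


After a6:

♜ ♞ ♝ ♛ ♚ ♝ ♞ ♜
· ♟ ♟ ♟ ♟ ♟ ♟ ♟
♟ · · · · · · ·
· · · · · · · ·
· · ♙ · · · · ·
· · · · · · · ·
♙ ♙ · ♙ ♙ ♙ ♙ ♙
♖ ♘ ♗ ♕ ♔ ♗ ♘ ♖


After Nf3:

♜ ♞ ♝ ♛ ♚ ♝ ♞ ♜
· ♟ ♟ ♟ ♟ ♟ ♟ ♟
♟ · · · · · · ·
· · · · · · · ·
· · ♙ · · · · ·
· · · · · ♘ · ·
♙ ♙ · ♙ ♙ ♙ ♙ ♙
♖ ♘ ♗ ♕ ♔ ♗ · ♖


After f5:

♜ ♞ ♝ ♛ ♚ ♝ ♞ ♜
· ♟ ♟ ♟ ♟ · ♟ ♟
♟ · · · · · · ·
· · · · · ♟ · ·
· · ♙ · · · · ·
· · · · · ♘ · ·
♙ ♙ · ♙ ♙ ♙ ♙ ♙
♖ ♘ ♗ ♕ ♔ ♗ · ♖


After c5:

♜ ♞ ♝ ♛ ♚ ♝ ♞ ♜
· ♟ ♟ ♟ ♟ · ♟ ♟
♟ · · · · · · ·
· · ♙ · · ♟ · ·
· · · · · · · ·
· · · · · ♘ · ·
♙ ♙ · ♙ ♙ ♙ ♙ ♙
♖ ♘ ♗ ♕ ♔ ♗ · ♖


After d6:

♜ ♞ ♝ ♛ ♚ ♝ ♞ ♜
· ♟ ♟ · ♟ · ♟ ♟
♟ · · ♟ · · · ·
· · ♙ · · ♟ · ·
· · · · · · · ·
· · · · · ♘ · ·
♙ ♙ · ♙ ♙ ♙ ♙ ♙
♖ ♘ ♗ ♕ ♔ ♗ · ♖


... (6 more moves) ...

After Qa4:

♜ ♞ ♝ · ♚ ♝ ♞ ♜
· ♟ ♟ ♛ ♟ · · ♟
♟ · · · · · ♟ ·
· · ♟ · · ♟ · ·
♕ · · · ♙ · · ·
· · · ♗ · ♘ ♙ ·
♙ ♙ · ♙ · ♙ · ♙
♖ ♘ ♗ · ♔ · · ♖


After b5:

♜ ♞ ♝ · ♚ ♝ ♞ ♜
· · ♟ ♛ ♟ · · ♟
♟ · · · · · ♟ ·
· ♟ ♟ · · ♟ · ·
♕ · · · ♙ · · ·
· · · ♗ · ♘ ♙ ·
♙ ♙ · ♙ · ♙ · ♙
♖ ♘ ♗ · ♔ · · ♖



  a b c d e f g h
  ─────────────────
8│♜ ♞ ♝ · ♚ ♝ ♞ ♜│8
7│· · ♟ ♛ ♟ · · ♟│7
6│♟ · · · · · ♟ ·│6
5│· ♟ ♟ · · ♟ · ·│5
4│♕ · · · ♙ · · ·│4
3│· · · ♗ · ♘ ♙ ·│3
2│♙ ♙ · ♙ · ♙ · ♙│2
1│♖ ♘ ♗ · ♔ · · ♖│1
  ─────────────────
  a b c d e f g h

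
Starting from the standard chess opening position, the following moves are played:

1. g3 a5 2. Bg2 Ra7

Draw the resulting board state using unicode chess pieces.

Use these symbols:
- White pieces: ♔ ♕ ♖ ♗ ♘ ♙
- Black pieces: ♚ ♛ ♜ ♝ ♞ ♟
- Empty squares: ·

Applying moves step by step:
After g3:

♜ ♞ ♝ ♛ ♚ ♝ ♞ ♜
♟ ♟ ♟ ♟ ♟ ♟ ♟ ♟
· · · · · · · ·
· · · · · · · ·
· · · · · · · ·
· · · · · · ♙ ·
♙ ♙ ♙ ♙ ♙ ♙ · ♙
♖ ♘ ♗ ♕ ♔ ♗ ♘ ♖


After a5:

♜ ♞ ♝ ♛ ♚ ♝ ♞ ♜
· ♟ ♟ ♟ ♟ ♟ ♟ ♟
· · · · · · · ·
♟ · · · · · · ·
· · · · · · · ·
· · · · · · ♙ ·
♙ ♙ ♙ ♙ ♙ ♙ · ♙
♖ ♘ ♗ ♕ ♔ ♗ ♘ ♖


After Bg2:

♜ ♞ ♝ ♛ ♚ ♝ ♞ ♜
· ♟ ♟ ♟ ♟ ♟ ♟ ♟
· · · · · · · ·
♟ · · · · · · ·
· · · · · · · ·
· · · · · · ♙ ·
♙ ♙ ♙ ♙ ♙ ♙ ♗ ♙
♖ ♘ ♗ ♕ ♔ · ♘ ♖


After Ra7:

· ♞ ♝ ♛ ♚ ♝ ♞ ♜
♜ ♟ ♟ ♟ ♟ ♟ ♟ ♟
· · · · · · · ·
♟ · · · · · · ·
· · · · · · · ·
· · · · · · ♙ ·
♙ ♙ ♙ ♙ ♙ ♙ ♗ ♙
♖ ♘ ♗ ♕ ♔ · ♘ ♖



  a b c d e f g h
  ─────────────────
8│· ♞ ♝ ♛ ♚ ♝ ♞ ♜│8
7│♜ ♟ ♟ ♟ ♟ ♟ ♟ ♟│7
6│· · · · · · · ·│6
5│♟ · · · · · · ·│5
4│· · · · · · · ·│4
3│· · · · · · ♙ ·│3
2│♙ ♙ ♙ ♙ ♙ ♙ ♗ ♙│2
1│♖ ♘ ♗ ♕ ♔ · ♘ ♖│1
  ─────────────────
  a b c d e f g h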